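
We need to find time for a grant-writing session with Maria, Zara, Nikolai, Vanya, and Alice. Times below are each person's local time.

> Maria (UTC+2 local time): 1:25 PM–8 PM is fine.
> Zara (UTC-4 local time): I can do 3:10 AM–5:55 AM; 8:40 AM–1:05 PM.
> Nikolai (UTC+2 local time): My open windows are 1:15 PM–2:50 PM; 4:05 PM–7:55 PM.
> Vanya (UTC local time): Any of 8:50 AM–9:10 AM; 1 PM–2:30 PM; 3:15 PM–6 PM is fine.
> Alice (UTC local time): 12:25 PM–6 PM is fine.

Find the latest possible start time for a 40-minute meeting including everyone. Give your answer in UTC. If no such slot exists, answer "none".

Maria in UTC: 11:25-18:00 (subtract 2h to convert from UTC+2).
Zara in UTC: 07:10-09:55, 12:40-17:05 (add 4h to convert from UTC-4).
Nikolai in UTC: 11:15-12:50, 14:05-17:55 (subtract 2h to convert from UTC+2).
Vanya in UTC: 08:50-09:10, 13:00-14:30, 15:15-18:00.
Alice in UTC: 12:25-18:00.
Maria ∩ Zara: 12:40-17:05.
Maria ∩ Zara ∩ Nikolai: 12:40-12:50, 14:05-17:05.
Maria ∩ Zara ∩ Nikolai ∩ Vanya: 14:05-14:30, 15:15-17:05.
Maria ∩ Zara ∩ Nikolai ∩ Vanya ∩ Alice: 14:05-14:30, 15:15-17:05.
The last common window of at least 40 minutes is 15:15-17:05; a 40-minute meeting can start as late as 16:25 and still end by 17:05.

16:25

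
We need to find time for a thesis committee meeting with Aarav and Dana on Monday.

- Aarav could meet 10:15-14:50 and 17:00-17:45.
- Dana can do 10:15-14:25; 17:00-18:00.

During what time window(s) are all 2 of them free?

10:15-14:25, 17:00-17:45

Aarav ∩ Dana: 10:15-14:25, 17:00-17:45.
Those are the intersection windows.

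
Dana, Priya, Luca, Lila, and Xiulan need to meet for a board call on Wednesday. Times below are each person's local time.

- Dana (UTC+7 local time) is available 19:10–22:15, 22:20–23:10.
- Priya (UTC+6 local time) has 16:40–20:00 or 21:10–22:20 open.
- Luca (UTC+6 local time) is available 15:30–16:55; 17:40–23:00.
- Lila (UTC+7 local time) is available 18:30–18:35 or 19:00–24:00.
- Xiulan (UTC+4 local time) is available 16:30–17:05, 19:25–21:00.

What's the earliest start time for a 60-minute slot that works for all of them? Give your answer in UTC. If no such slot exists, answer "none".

Dana in UTC: 12:10-15:15, 15:20-16:10 (subtract 7h to convert from UTC+7).
Priya in UTC: 10:40-14:00, 15:10-16:20 (subtract 6h to convert from UTC+6).
Luca in UTC: 09:30-10:55, 11:40-17:00 (subtract 6h to convert from UTC+6).
Lila in UTC: 11:30-11:35, 12:00-17:00 (subtract 7h to convert from UTC+7).
Xiulan in UTC: 12:30-13:05, 15:25-17:00 (subtract 4h to convert from UTC+4).
Dana ∩ Priya: 12:10-14:00, 15:10-15:15, 15:20-16:10.
Dana ∩ Priya ∩ Luca: 12:10-14:00, 15:10-15:15, 15:20-16:10.
Dana ∩ Priya ∩ Luca ∩ Lila: 12:10-14:00, 15:10-15:15, 15:20-16:10.
Dana ∩ Priya ∩ Luca ∩ Lila ∩ Xiulan: 12:30-13:05, 15:25-16:10.
No common window is at least 60 minutes long.

none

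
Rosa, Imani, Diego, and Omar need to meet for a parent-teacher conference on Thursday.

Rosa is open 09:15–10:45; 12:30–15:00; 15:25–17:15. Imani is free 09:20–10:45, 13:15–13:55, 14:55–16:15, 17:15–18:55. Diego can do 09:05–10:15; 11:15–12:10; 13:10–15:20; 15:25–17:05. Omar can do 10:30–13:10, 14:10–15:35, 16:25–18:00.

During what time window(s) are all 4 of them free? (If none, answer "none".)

14:55-15:00, 15:25-15:35

Rosa ∩ Imani: 09:20-10:45, 13:15-13:55, 14:55-15:00, 15:25-16:15.
Rosa ∩ Imani ∩ Diego: 09:20-10:15, 13:15-13:55, 14:55-15:00, 15:25-16:15.
Rosa ∩ Imani ∩ Diego ∩ Omar: 14:55-15:00, 15:25-15:35.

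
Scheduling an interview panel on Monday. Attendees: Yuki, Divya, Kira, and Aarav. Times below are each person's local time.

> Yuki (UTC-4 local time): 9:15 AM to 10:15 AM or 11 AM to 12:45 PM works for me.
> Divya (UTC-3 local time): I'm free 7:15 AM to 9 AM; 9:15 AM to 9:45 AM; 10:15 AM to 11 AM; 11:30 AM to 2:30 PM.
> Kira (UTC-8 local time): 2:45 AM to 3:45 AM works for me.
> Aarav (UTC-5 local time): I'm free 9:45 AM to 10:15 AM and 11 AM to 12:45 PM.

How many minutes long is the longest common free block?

0

Yuki in UTC: 13:15-14:15, 15:00-16:45 (add 4h to convert from UTC-4).
Divya in UTC: 10:15-12:00, 12:15-12:45, 13:15-14:00, 14:30-17:30 (add 3h to convert from UTC-3).
Kira in UTC: 10:45-11:45 (add 8h to convert from UTC-8).
Aarav in UTC: 14:45-15:15, 16:00-17:45 (add 5h to convert from UTC-5).
Yuki ∩ Divya: 13:15-14:00, 15:00-16:45.
Yuki ∩ Divya ∩ Kira: ∅.
Yuki ∩ Divya ∩ Kira ∩ Aarav: ∅.
There is no time when everyone is free.
No common window exists, so the longest block is 0 minutes.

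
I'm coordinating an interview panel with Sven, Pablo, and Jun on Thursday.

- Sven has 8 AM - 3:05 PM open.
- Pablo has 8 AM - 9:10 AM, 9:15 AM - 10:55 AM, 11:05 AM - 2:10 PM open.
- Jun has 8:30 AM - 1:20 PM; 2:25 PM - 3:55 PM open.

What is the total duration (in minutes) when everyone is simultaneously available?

275

Sven ∩ Pablo: 08:00-09:10, 09:15-10:55, 11:05-14:10.
Sven ∩ Pablo ∩ Jun: 08:30-09:10, 09:15-10:55, 11:05-13:20.
Summing the common windows: 40 + 100 + 135 = 275 minutes.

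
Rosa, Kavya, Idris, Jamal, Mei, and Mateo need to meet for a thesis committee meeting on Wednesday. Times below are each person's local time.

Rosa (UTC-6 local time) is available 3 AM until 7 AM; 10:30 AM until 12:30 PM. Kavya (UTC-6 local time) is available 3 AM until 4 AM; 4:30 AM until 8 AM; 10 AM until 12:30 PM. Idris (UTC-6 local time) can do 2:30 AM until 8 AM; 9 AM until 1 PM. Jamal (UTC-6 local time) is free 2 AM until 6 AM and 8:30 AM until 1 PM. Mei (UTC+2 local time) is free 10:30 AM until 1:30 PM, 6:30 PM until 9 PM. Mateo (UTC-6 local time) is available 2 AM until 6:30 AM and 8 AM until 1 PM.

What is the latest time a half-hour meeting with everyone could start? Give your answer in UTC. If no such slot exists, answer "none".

Rosa in UTC: 09:00-13:00, 16:30-18:30 (add 6h to convert from UTC-6).
Kavya in UTC: 09:00-10:00, 10:30-14:00, 16:00-18:30 (add 6h to convert from UTC-6).
Idris in UTC: 08:30-14:00, 15:00-19:00 (add 6h to convert from UTC-6).
Jamal in UTC: 08:00-12:00, 14:30-19:00 (add 6h to convert from UTC-6).
Mei in UTC: 08:30-11:30, 16:30-19:00 (subtract 2h to convert from UTC+2).
Mateo in UTC: 08:00-12:30, 14:00-19:00 (add 6h to convert from UTC-6).
Rosa ∩ Kavya: 09:00-10:00, 10:30-13:00, 16:30-18:30.
Rosa ∩ Kavya ∩ Idris: 09:00-10:00, 10:30-13:00, 16:30-18:30.
Rosa ∩ Kavya ∩ Idris ∩ Jamal: 09:00-10:00, 10:30-12:00, 16:30-18:30.
Rosa ∩ Kavya ∩ Idris ∩ Jamal ∩ Mei: 09:00-10:00, 10:30-11:30, 16:30-18:30.
Rosa ∩ Kavya ∩ Idris ∩ Jamal ∩ Mei ∩ Mateo: 09:00-10:00, 10:30-11:30, 16:30-18:30.
The last common window of at least 30 minutes is 16:30-18:30; a 30-minute meeting can start as late as 18:00 and still end by 18:30.

18:00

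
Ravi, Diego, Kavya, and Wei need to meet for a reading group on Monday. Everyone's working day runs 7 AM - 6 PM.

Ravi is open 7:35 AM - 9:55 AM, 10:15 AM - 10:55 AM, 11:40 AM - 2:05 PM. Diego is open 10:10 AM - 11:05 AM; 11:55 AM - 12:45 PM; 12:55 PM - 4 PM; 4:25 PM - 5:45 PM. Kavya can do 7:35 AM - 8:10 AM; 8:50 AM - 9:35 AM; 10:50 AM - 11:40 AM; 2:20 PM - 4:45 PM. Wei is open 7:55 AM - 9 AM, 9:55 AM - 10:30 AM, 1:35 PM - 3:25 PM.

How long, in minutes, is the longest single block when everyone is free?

Ravi ∩ Diego: 10:15-10:55, 11:55-12:45, 12:55-14:05.
Ravi ∩ Diego ∩ Kavya: 10:50-10:55.
Ravi ∩ Diego ∩ Kavya ∩ Wei: ∅.
There is no time when everyone is free.
No common window exists, so the longest block is 0 minutes.

0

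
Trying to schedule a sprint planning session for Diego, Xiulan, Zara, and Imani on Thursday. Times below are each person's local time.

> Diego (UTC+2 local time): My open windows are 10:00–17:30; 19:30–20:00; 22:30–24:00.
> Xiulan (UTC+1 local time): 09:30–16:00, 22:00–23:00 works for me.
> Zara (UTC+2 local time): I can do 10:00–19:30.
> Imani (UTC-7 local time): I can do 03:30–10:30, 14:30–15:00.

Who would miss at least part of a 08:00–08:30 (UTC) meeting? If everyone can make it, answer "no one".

Imani, Xiulan

Diego in UTC: 08:00-15:30, 17:30-18:00, 20:30-22:00 (subtract 2h to convert from UTC+2).
Xiulan in UTC: 08:30-15:00, 21:00-22:00 (subtract 1h to convert from UTC+1).
Zara in UTC: 08:00-17:30 (subtract 2h to convert from UTC+2).
Imani in UTC: 10:30-17:30, 21:30-22:00 (add 7h to convert from UTC-7).
Diego: free for 08:00-08:30. Xiulan: not fully free for 08:00-08:30. Zara: free for 08:00-08:30. Imani: not fully free for 08:00-08:30.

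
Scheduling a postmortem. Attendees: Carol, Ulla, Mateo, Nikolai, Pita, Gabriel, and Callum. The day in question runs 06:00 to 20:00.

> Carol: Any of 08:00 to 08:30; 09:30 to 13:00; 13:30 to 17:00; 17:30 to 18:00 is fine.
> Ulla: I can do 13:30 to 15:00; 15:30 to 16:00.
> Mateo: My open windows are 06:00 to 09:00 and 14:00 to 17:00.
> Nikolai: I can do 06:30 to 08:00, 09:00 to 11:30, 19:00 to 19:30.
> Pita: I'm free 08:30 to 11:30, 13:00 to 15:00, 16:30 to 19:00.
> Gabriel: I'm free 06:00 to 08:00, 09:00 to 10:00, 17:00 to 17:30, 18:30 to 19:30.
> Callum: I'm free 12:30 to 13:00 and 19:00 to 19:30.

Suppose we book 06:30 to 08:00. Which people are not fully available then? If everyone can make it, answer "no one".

Callum, Carol, Pita, Ulla

Carol: not fully free for 06:30-08:00. Ulla: not fully free for 06:30-08:00. Mateo: free for 06:30-08:00. Nikolai: free for 06:30-08:00. Pita: not fully free for 06:30-08:00. Gabriel: free for 06:30-08:00. Callum: not fully free for 06:30-08:00.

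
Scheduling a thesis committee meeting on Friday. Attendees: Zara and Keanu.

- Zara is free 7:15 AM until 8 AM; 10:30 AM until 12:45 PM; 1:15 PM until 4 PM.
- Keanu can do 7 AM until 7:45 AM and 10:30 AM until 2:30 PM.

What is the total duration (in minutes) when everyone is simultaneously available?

Zara ∩ Keanu: 07:15-07:45, 10:30-12:45, 13:15-14:30.
Summing the common windows: 30 + 135 + 75 = 240 minutes.

240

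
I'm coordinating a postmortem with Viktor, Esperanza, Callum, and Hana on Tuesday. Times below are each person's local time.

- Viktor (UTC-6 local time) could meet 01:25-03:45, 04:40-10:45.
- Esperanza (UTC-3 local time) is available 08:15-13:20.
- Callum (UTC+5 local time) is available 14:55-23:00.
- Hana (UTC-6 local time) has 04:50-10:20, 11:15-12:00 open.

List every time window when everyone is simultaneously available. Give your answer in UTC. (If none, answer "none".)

Viktor in UTC: 07:25-09:45, 10:40-16:45 (add 6h to convert from UTC-6).
Esperanza in UTC: 11:15-16:20 (add 3h to convert from UTC-3).
Callum in UTC: 09:55-18:00 (subtract 5h to convert from UTC+5).
Hana in UTC: 10:50-16:20, 17:15-18:00 (add 6h to convert from UTC-6).
Viktor ∩ Esperanza: 11:15-16:20.
Viktor ∩ Esperanza ∩ Callum: 11:15-16:20.
Viktor ∩ Esperanza ∩ Callum ∩ Hana: 11:15-16:20.
So the common availability across everyone is 11:15-16:20.

11:15-16:20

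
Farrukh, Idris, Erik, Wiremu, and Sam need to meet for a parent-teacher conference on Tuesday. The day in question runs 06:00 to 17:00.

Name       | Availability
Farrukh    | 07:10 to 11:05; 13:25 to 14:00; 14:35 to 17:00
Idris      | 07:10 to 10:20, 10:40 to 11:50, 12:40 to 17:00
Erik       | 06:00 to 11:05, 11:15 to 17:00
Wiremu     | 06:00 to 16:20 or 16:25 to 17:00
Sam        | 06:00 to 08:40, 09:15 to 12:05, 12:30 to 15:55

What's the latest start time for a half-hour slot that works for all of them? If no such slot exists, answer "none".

Farrukh ∩ Idris: 07:10-10:20, 10:40-11:05, 13:25-14:00, 14:35-17:00.
Farrukh ∩ Idris ∩ Erik: 07:10-10:20, 10:40-11:05, 13:25-14:00, 14:35-17:00.
Farrukh ∩ Idris ∩ Erik ∩ Wiremu: 07:10-10:20, 10:40-11:05, 13:25-14:00, 14:35-16:20, 16:25-17:00.
Farrukh ∩ Idris ∩ Erik ∩ Wiremu ∩ Sam: 07:10-08:40, 09:15-10:20, 10:40-11:05, 13:25-14:00, 14:35-15:55.
The last common window of at least 30 minutes is 14:35-15:55; a 30-minute meeting can start as late as 15:25 and still end by 15:55.

15:25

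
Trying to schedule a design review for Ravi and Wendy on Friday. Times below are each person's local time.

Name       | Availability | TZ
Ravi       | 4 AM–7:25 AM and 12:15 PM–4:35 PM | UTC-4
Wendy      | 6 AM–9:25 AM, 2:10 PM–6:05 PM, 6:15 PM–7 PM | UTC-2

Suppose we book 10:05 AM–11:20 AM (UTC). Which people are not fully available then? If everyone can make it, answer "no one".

Ravi in UTC: 08:00-11:25, 16:15-20:35 (add 4h to convert from UTC-4).
Wendy in UTC: 08:00-11:25, 16:10-20:05, 20:15-21:00 (add 2h to convert from UTC-2).
Ravi: free for 10:05-11:20. Wendy: free for 10:05-11:20.

no one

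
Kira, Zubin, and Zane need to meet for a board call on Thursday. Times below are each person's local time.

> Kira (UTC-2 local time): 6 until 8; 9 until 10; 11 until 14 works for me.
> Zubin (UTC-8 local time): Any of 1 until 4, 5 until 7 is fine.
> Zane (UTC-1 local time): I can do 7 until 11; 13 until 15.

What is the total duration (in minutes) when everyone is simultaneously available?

180

Kira in UTC: 08:00-10:00, 11:00-12:00, 13:00-16:00 (add 2h to convert from UTC-2).
Zubin in UTC: 09:00-12:00, 13:00-15:00 (add 8h to convert from UTC-8).
Zane in UTC: 08:00-12:00, 14:00-16:00 (add 1h to convert from UTC-1).
Kira ∩ Zubin: 09:00-10:00, 11:00-12:00, 13:00-15:00.
Kira ∩ Zubin ∩ Zane: 09:00-10:00, 11:00-12:00, 14:00-15:00.
Summing the common windows: 60 + 60 + 60 = 180 minutes.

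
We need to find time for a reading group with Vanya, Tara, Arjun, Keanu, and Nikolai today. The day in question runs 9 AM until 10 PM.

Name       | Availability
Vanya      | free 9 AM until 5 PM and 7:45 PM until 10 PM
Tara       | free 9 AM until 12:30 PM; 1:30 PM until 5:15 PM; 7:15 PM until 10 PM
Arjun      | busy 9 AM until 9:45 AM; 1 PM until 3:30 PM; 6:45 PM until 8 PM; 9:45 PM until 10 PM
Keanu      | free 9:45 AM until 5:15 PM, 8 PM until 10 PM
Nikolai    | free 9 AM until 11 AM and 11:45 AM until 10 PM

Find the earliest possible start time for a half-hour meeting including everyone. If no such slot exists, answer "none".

09:45

Vanya free: 09:00-17:00, 19:45-22:00.
Tara free: 09:00-12:30, 13:30-17:15, 19:15-22:00.
Arjun free: 09:45-13:00, 15:30-18:45, 20:00-21:45 (invert busy blocks within the working day).
Keanu free: 09:45-17:15, 20:00-22:00.
Nikolai free: 09:00-11:00, 11:45-22:00.
Vanya ∩ Tara: 09:00-12:30, 13:30-17:00, 19:45-22:00.
Vanya ∩ Tara ∩ Arjun: 09:45-12:30, 15:30-17:00, 20:00-21:45.
Vanya ∩ Tara ∩ Arjun ∩ Keanu: 09:45-12:30, 15:30-17:00, 20:00-21:45.
Vanya ∩ Tara ∩ Arjun ∩ Keanu ∩ Nikolai: 09:45-11:00, 11:45-12:30, 15:30-17:00, 20:00-21:45.
The first common window of at least 30 minutes is 09:45-11:00, so the earliest start is 09:45.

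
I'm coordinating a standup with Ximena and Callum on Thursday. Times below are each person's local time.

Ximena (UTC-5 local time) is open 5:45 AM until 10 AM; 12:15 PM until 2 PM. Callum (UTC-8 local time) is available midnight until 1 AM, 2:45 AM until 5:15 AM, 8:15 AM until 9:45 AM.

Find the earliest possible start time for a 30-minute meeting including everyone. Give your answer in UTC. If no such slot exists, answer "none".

10:45

Ximena in UTC: 10:45-15:00, 17:15-19:00 (add 5h to convert from UTC-5).
Callum in UTC: 08:00-09:00, 10:45-13:15, 16:15-17:45 (add 8h to convert from UTC-8).
Ximena ∩ Callum: 10:45-13:15, 17:15-17:45.
The first common window of at least 30 minutes is 10:45-13:15, so the earliest start is 10:45.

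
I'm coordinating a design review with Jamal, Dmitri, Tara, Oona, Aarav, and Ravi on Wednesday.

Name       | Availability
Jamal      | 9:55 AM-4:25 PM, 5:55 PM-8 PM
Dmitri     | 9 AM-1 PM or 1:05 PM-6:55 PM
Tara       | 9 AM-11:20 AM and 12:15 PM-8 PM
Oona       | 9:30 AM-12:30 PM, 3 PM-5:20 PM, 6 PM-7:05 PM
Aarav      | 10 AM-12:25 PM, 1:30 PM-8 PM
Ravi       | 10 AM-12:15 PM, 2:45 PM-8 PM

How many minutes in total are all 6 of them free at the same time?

220

Jamal ∩ Dmitri: 09:55-13:00, 13:05-16:25, 17:55-18:55.
Jamal ∩ Dmitri ∩ Tara: 09:55-11:20, 12:15-13:00, 13:05-16:25, 17:55-18:55.
Jamal ∩ Dmitri ∩ Tara ∩ Oona: 09:55-11:20, 12:15-12:30, 15:00-16:25, 18:00-18:55.
Jamal ∩ Dmitri ∩ Tara ∩ Oona ∩ Aarav: 10:00-11:20, 12:15-12:25, 15:00-16:25, 18:00-18:55.
Jamal ∩ Dmitri ∩ Tara ∩ Oona ∩ Aarav ∩ Ravi: 10:00-11:20, 15:00-16:25, 18:00-18:55.
Summing the common windows: 80 + 85 + 55 = 220 minutes.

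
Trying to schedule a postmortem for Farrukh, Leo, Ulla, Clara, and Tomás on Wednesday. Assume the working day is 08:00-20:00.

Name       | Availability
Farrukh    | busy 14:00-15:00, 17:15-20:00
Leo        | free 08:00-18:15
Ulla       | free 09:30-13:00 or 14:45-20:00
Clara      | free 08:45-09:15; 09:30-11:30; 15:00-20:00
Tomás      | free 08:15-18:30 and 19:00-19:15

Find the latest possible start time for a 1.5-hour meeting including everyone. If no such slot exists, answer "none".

Farrukh free: 08:00-14:00, 15:00-17:15 (invert busy blocks within the working day).
Leo free: 08:00-18:15.
Ulla free: 09:30-13:00, 14:45-20:00.
Clara free: 08:45-09:15, 09:30-11:30, 15:00-20:00.
Tomás free: 08:15-18:30, 19:00-19:15.
Farrukh ∩ Leo: 08:00-14:00, 15:00-17:15.
Farrukh ∩ Leo ∩ Ulla: 09:30-13:00, 15:00-17:15.
Farrukh ∩ Leo ∩ Ulla ∩ Clara: 09:30-11:30, 15:00-17:15.
Farrukh ∩ Leo ∩ Ulla ∩ Clara ∩ Tomás: 09:30-11:30, 15:00-17:15.
The last common window of at least 90 minutes is 15:00-17:15; a 90-minute meeting can start as late as 15:45 and still end by 17:15.

15:45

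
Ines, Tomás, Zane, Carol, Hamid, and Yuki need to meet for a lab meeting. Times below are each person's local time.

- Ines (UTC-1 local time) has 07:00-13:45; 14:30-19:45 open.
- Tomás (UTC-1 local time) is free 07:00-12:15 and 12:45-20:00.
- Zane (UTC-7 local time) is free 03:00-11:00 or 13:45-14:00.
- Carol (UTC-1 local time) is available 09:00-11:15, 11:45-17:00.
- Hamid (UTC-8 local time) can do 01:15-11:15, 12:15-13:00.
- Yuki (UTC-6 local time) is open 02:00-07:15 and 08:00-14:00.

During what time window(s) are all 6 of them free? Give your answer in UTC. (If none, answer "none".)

Ines in UTC: 08:00-14:45, 15:30-20:45 (add 1h to convert from UTC-1).
Tomás in UTC: 08:00-13:15, 13:45-21:00 (add 1h to convert from UTC-1).
Zane in UTC: 10:00-18:00, 20:45-21:00 (add 7h to convert from UTC-7).
Carol in UTC: 10:00-12:15, 12:45-18:00 (add 1h to convert from UTC-1).
Hamid in UTC: 09:15-19:15, 20:15-21:00 (add 8h to convert from UTC-8).
Yuki in UTC: 08:00-13:15, 14:00-20:00 (add 6h to convert from UTC-6).
Ines ∩ Tomás: 08:00-13:15, 13:45-14:45, 15:30-20:45.
Ines ∩ Tomás ∩ Zane: 10:00-13:15, 13:45-14:45, 15:30-18:00.
Ines ∩ Tomás ∩ Zane ∩ Carol: 10:00-12:15, 12:45-13:15, 13:45-14:45, 15:30-18:00.
Ines ∩ Tomás ∩ Zane ∩ Carol ∩ Hamid: 10:00-12:15, 12:45-13:15, 13:45-14:45, 15:30-18:00.
Ines ∩ Tomás ∩ Zane ∩ Carol ∩ Hamid ∩ Yuki: 10:00-12:15, 12:45-13:15, 14:00-14:45, 15:30-18:00.

10:00-12:15, 12:45-13:15, 14:00-14:45, 15:30-18:00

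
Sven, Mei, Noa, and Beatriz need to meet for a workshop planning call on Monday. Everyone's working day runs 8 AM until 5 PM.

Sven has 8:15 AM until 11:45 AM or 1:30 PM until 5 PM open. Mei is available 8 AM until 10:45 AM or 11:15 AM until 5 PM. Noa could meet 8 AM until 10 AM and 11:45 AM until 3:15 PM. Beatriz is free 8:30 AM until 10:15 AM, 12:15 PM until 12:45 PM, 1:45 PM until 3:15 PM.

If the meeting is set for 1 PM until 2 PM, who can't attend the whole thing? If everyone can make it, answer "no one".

Beatriz, Sven

Sven: not fully free for 13:00-14:00. Mei: free for 13:00-14:00. Noa: free for 13:00-14:00. Beatriz: not fully free for 13:00-14:00.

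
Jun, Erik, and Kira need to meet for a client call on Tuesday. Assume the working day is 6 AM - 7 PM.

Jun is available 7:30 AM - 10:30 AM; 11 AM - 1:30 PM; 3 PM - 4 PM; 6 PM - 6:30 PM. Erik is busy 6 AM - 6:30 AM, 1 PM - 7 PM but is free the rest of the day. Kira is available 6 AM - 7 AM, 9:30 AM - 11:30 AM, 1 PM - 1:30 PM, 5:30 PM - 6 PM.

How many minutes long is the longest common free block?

Jun free: 07:30-10:30, 11:00-13:30, 15:00-16:00, 18:00-18:30.
Erik free: 06:30-13:00 (invert busy blocks within the working day).
Kira free: 06:00-07:00, 09:30-11:30, 13:00-13:30, 17:30-18:00.
Jun ∩ Erik: 07:30-10:30, 11:00-13:00.
Jun ∩ Erik ∩ Kira: 09:30-10:30, 11:00-11:30.
The longest is 09:30-10:30 at 60 minutes.

60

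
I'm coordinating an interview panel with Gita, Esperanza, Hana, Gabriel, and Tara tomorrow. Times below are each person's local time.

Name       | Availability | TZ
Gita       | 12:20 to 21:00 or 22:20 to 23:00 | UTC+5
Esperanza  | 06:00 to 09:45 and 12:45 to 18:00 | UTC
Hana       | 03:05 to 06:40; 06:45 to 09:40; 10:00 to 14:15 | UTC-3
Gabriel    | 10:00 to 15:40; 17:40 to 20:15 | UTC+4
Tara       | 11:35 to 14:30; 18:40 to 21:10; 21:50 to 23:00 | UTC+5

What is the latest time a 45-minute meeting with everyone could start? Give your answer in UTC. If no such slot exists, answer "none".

15:15

Gita in UTC: 07:20-16:00, 17:20-18:00 (subtract 5h to convert from UTC+5).
Esperanza in UTC: 06:00-09:45, 12:45-18:00.
Hana in UTC: 06:05-09:40, 09:45-12:40, 13:00-17:15 (add 3h to convert from UTC-3).
Gabriel in UTC: 06:00-11:40, 13:40-16:15 (subtract 4h to convert from UTC+4).
Tara in UTC: 06:35-09:30, 13:40-16:10, 16:50-18:00 (subtract 5h to convert from UTC+5).
Gita ∩ Esperanza: 07:20-09:45, 12:45-16:00, 17:20-18:00.
Gita ∩ Esperanza ∩ Hana: 07:20-09:40, 13:00-16:00.
Gita ∩ Esperanza ∩ Hana ∩ Gabriel: 07:20-09:40, 13:40-16:00.
Gita ∩ Esperanza ∩ Hana ∩ Gabriel ∩ Tara: 07:20-09:30, 13:40-16:00.
The last common window of at least 45 minutes is 13:40-16:00; a 45-minute meeting can start as late as 15:15 and still end by 16:00.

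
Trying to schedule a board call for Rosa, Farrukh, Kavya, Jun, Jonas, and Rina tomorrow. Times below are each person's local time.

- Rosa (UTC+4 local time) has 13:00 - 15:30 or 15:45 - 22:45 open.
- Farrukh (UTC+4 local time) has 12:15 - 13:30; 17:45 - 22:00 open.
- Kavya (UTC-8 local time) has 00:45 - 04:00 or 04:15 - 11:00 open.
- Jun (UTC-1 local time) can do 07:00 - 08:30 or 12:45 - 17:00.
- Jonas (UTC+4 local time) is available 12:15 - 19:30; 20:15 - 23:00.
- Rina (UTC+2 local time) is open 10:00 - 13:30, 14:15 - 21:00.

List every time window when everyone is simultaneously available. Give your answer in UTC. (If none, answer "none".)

09:00-09:30, 13:45-15:30, 16:15-18:00

Rosa in UTC: 09:00-11:30, 11:45-18:45 (subtract 4h to convert from UTC+4).
Farrukh in UTC: 08:15-09:30, 13:45-18:00 (subtract 4h to convert from UTC+4).
Kavya in UTC: 08:45-12:00, 12:15-19:00 (add 8h to convert from UTC-8).
Jun in UTC: 08:00-09:30, 13:45-18:00 (add 1h to convert from UTC-1).
Jonas in UTC: 08:15-15:30, 16:15-19:00 (subtract 4h to convert from UTC+4).
Rina in UTC: 08:00-11:30, 12:15-19:00 (subtract 2h to convert from UTC+2).
Rosa ∩ Farrukh: 09:00-09:30, 13:45-18:00.
Rosa ∩ Farrukh ∩ Kavya: 09:00-09:30, 13:45-18:00.
Rosa ∩ Farrukh ∩ Kavya ∩ Jun: 09:00-09:30, 13:45-18:00.
Rosa ∩ Farrukh ∩ Kavya ∩ Jun ∩ Jonas: 09:00-09:30, 13:45-15:30, 16:15-18:00.
Rosa ∩ Farrukh ∩ Kavya ∩ Jun ∩ Jonas ∩ Rina: 09:00-09:30, 13:45-15:30, 16:15-18:00.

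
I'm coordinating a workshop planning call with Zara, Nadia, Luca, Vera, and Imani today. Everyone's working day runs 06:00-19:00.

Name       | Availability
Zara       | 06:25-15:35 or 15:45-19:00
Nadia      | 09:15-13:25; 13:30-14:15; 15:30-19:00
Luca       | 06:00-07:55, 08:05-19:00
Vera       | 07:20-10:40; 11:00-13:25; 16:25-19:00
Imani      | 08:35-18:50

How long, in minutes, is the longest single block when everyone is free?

145

Zara ∩ Nadia: 09:15-13:25, 13:30-14:15, 15:30-15:35, 15:45-19:00.
Zara ∩ Nadia ∩ Luca: 09:15-13:25, 13:30-14:15, 15:30-15:35, 15:45-19:00.
Zara ∩ Nadia ∩ Luca ∩ Vera: 09:15-10:40, 11:00-13:25, 16:25-19:00.
Zara ∩ Nadia ∩ Luca ∩ Vera ∩ Imani: 09:15-10:40, 11:00-13:25, 16:25-18:50.
So the common availability across everyone is 09:15-10:40, 11:00-13:25, 16:25-18:50.
The longest is 11:00-13:25 at 145 minutes.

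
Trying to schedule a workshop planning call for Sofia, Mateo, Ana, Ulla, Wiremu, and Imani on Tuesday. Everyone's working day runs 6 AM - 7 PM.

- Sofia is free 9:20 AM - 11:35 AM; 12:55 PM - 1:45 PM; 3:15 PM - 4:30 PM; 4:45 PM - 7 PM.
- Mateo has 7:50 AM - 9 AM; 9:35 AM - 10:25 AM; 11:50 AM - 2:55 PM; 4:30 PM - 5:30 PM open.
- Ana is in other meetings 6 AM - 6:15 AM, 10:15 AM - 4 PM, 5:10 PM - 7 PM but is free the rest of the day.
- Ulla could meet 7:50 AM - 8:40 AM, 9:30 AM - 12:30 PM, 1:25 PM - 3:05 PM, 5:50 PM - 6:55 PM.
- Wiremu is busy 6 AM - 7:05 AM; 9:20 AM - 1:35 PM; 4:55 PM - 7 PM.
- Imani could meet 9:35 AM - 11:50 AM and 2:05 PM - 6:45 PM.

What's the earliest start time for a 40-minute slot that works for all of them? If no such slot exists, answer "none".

Sofia free: 09:20-11:35, 12:55-13:45, 15:15-16:30, 16:45-19:00.
Mateo free: 07:50-09:00, 09:35-10:25, 11:50-14:55, 16:30-17:30.
Ana free: 06:15-10:15, 16:00-17:10 (invert busy blocks within the working day).
Ulla free: 07:50-08:40, 09:30-12:30, 13:25-15:05, 17:50-18:55.
Wiremu free: 07:05-09:20, 13:35-16:55 (invert busy blocks within the working day).
Imani free: 09:35-11:50, 14:05-18:45.
Sofia ∩ Mateo: 09:35-10:25, 12:55-13:45, 16:45-17:30.
Sofia ∩ Mateo ∩ Ana: 09:35-10:15, 16:45-17:10.
Sofia ∩ Mateo ∩ Ana ∩ Ulla: 09:35-10:15.
Sofia ∩ Mateo ∩ Ana ∩ Ulla ∩ Wiremu: ∅.
Sofia ∩ Mateo ∩ Ana ∩ Ulla ∩ Wiremu ∩ Imani: ∅.
There is no time when everyone is free.
No common window is at least 40 minutes long.

none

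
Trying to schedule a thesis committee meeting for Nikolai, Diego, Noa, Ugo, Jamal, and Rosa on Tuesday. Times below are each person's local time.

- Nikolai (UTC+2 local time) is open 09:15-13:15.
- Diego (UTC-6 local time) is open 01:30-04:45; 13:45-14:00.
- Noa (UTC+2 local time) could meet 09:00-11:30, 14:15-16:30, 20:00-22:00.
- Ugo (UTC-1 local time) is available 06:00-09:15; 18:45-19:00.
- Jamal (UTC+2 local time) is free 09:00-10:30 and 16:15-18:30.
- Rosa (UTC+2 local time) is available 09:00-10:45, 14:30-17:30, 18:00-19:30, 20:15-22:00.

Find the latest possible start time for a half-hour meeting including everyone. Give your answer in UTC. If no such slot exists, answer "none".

08:00

Nikolai in UTC: 07:15-11:15 (subtract 2h to convert from UTC+2).
Diego in UTC: 07:30-10:45, 19:45-20:00 (add 6h to convert from UTC-6).
Noa in UTC: 07:00-09:30, 12:15-14:30, 18:00-20:00 (subtract 2h to convert from UTC+2).
Ugo in UTC: 07:00-10:15, 19:45-20:00 (add 1h to convert from UTC-1).
Jamal in UTC: 07:00-08:30, 14:15-16:30 (subtract 2h to convert from UTC+2).
Rosa in UTC: 07:00-08:45, 12:30-15:30, 16:00-17:30, 18:15-20:00 (subtract 2h to convert from UTC+2).
Nikolai ∩ Diego: 07:30-10:45.
Nikolai ∩ Diego ∩ Noa: 07:30-09:30.
Nikolai ∩ Diego ∩ Noa ∩ Ugo: 07:30-09:30.
Nikolai ∩ Diego ∩ Noa ∩ Ugo ∩ Jamal: 07:30-08:30.
Nikolai ∩ Diego ∩ Noa ∩ Ugo ∩ Jamal ∩ Rosa: 07:30-08:30.
Those are the intersection windows.
The last common window of at least 30 minutes is 07:30-08:30; a 30-minute meeting can start as late as 08:00 and still end by 08:30.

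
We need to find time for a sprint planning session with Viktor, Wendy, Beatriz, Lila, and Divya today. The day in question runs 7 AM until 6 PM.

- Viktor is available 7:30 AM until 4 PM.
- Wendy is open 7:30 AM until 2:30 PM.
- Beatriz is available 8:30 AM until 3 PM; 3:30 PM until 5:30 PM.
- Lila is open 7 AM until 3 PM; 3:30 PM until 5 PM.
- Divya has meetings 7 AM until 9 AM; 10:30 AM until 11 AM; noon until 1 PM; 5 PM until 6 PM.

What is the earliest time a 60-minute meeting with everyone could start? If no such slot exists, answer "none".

09:00

Viktor free: 07:30-16:00.
Wendy free: 07:30-14:30.
Beatriz free: 08:30-15:00, 15:30-17:30.
Lila free: 07:00-15:00, 15:30-17:00.
Divya free: 09:00-10:30, 11:00-12:00, 13:00-17:00 (invert busy blocks within the working day).
Viktor ∩ Wendy: 07:30-14:30.
Viktor ∩ Wendy ∩ Beatriz: 08:30-14:30.
Viktor ∩ Wendy ∩ Beatriz ∩ Lila: 08:30-14:30.
Viktor ∩ Wendy ∩ Beatriz ∩ Lila ∩ Divya: 09:00-10:30, 11:00-12:00, 13:00-14:30.
The first common window of at least 60 minutes is 09:00-10:30, so the earliest start is 09:00.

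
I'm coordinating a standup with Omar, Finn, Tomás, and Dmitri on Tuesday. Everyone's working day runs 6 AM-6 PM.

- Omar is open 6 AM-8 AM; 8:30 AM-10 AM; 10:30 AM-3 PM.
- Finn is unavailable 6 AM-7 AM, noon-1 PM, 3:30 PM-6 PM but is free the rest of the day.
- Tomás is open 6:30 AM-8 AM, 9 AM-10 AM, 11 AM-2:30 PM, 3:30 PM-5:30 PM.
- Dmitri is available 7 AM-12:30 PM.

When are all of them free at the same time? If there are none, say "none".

07:00-08:00, 09:00-10:00, 11:00-12:00

Omar free: 06:00-08:00, 08:30-10:00, 10:30-15:00.
Finn free: 07:00-12:00, 13:00-15:30 (invert busy blocks within the working day).
Tomás free: 06:30-08:00, 09:00-10:00, 11:00-14:30, 15:30-17:30.
Dmitri free: 07:00-12:30.
Omar ∩ Finn: 07:00-08:00, 08:30-10:00, 10:30-12:00, 13:00-15:00.
Omar ∩ Finn ∩ Tomás: 07:00-08:00, 09:00-10:00, 11:00-12:00, 13:00-14:30.
Omar ∩ Finn ∩ Tomás ∩ Dmitri: 07:00-08:00, 09:00-10:00, 11:00-12:00.
Those are the intersection windows.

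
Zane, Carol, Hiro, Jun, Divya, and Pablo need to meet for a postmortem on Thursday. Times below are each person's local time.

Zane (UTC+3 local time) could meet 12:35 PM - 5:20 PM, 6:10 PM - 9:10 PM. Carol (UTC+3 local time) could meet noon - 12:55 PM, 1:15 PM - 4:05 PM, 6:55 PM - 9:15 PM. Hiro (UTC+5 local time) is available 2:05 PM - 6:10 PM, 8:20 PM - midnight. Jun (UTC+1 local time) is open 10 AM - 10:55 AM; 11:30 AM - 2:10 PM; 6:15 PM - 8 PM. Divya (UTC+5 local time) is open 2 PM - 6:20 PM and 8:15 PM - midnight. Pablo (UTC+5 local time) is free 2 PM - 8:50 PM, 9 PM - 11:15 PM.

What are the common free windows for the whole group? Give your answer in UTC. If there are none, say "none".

09:35-09:55, 10:30-13:05, 17:15-18:10

Zane in UTC: 09:35-14:20, 15:10-18:10 (subtract 3h to convert from UTC+3).
Carol in UTC: 09:00-09:55, 10:15-13:05, 15:55-18:15 (subtract 3h to convert from UTC+3).
Hiro in UTC: 09:05-13:10, 15:20-19:00 (subtract 5h to convert from UTC+5).
Jun in UTC: 09:00-09:55, 10:30-13:10, 17:15-19:00 (subtract 1h to convert from UTC+1).
Divya in UTC: 09:00-13:20, 15:15-19:00 (subtract 5h to convert from UTC+5).
Pablo in UTC: 09:00-15:50, 16:00-18:15 (subtract 5h to convert from UTC+5).
Zane ∩ Carol: 09:35-09:55, 10:15-13:05, 15:55-18:10.
Zane ∩ Carol ∩ Hiro: 09:35-09:55, 10:15-13:05, 15:55-18:10.
Zane ∩ Carol ∩ Hiro ∩ Jun: 09:35-09:55, 10:30-13:05, 17:15-18:10.
Zane ∩ Carol ∩ Hiro ∩ Jun ∩ Divya: 09:35-09:55, 10:30-13:05, 17:15-18:10.
Zane ∩ Carol ∩ Hiro ∩ Jun ∩ Divya ∩ Pablo: 09:35-09:55, 10:30-13:05, 17:15-18:10.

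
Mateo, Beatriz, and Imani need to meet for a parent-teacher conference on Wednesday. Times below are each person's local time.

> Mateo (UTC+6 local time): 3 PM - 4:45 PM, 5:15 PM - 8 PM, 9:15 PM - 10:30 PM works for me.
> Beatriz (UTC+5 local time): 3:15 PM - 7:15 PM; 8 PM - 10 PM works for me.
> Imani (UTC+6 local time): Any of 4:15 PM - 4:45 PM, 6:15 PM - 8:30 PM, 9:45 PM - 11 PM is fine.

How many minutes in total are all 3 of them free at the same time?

180

Mateo in UTC: 09:00-10:45, 11:15-14:00, 15:15-16:30 (subtract 6h to convert from UTC+6).
Beatriz in UTC: 10:15-14:15, 15:00-17:00 (subtract 5h to convert from UTC+5).
Imani in UTC: 10:15-10:45, 12:15-14:30, 15:45-17:00 (subtract 6h to convert from UTC+6).
Mateo ∩ Beatriz: 10:15-10:45, 11:15-14:00, 15:15-16:30.
Mateo ∩ Beatriz ∩ Imani: 10:15-10:45, 12:15-14:00, 15:45-16:30.
So the common availability across everyone is 10:15-10:45, 12:15-14:00, 15:45-16:30.
Summing the common windows: 30 + 105 + 45 = 180 minutes.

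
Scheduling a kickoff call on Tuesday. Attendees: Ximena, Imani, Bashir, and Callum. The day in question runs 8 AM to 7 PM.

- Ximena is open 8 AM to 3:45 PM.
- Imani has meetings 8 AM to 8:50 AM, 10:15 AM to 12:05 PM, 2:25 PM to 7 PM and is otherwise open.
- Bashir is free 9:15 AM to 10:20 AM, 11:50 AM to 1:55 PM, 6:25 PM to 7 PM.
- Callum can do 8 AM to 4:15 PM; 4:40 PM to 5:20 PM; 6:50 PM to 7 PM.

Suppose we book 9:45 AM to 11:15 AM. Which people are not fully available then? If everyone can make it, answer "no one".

Bashir, Imani

Ximena free: 08:00-15:45.
Imani free: 08:50-10:15, 12:05-14:25 (invert busy blocks within the working day).
Bashir free: 09:15-10:20, 11:50-13:55, 18:25-19:00.
Callum free: 08:00-16:15, 16:40-17:20, 18:50-19:00.
Ximena: free for 09:45-11:15. Imani: not fully free for 09:45-11:15. Bashir: not fully free for 09:45-11:15. Callum: free for 09:45-11:15.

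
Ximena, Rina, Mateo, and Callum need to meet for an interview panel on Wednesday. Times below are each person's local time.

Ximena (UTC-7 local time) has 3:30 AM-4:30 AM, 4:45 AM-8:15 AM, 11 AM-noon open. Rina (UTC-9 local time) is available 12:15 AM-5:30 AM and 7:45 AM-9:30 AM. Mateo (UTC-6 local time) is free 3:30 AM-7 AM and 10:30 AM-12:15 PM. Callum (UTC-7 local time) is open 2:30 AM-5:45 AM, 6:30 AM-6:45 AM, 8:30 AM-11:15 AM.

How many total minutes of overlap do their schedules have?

135

Ximena in UTC: 10:30-11:30, 11:45-15:15, 18:00-19:00 (add 7h to convert from UTC-7).
Rina in UTC: 09:15-14:30, 16:45-18:30 (add 9h to convert from UTC-9).
Mateo in UTC: 09:30-13:00, 16:30-18:15 (add 6h to convert from UTC-6).
Callum in UTC: 09:30-12:45, 13:30-13:45, 15:30-18:15 (add 7h to convert from UTC-7).
Ximena ∩ Rina: 10:30-11:30, 11:45-14:30, 18:00-18:30.
Ximena ∩ Rina ∩ Mateo: 10:30-11:30, 11:45-13:00, 18:00-18:15.
Ximena ∩ Rina ∩ Mateo ∩ Callum: 10:30-11:30, 11:45-12:45, 18:00-18:15.
Summing the common windows: 60 + 60 + 15 = 135 minutes.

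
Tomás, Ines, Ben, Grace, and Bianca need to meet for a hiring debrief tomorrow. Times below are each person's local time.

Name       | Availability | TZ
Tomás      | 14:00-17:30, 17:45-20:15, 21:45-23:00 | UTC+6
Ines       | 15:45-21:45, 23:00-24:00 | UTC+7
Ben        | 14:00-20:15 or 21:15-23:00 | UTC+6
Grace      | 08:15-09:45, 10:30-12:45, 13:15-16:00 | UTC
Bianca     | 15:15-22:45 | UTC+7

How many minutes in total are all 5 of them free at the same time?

240

Tomás in UTC: 08:00-11:30, 11:45-14:15, 15:45-17:00 (subtract 6h to convert from UTC+6).
Ines in UTC: 08:45-14:45, 16:00-17:00 (subtract 7h to convert from UTC+7).
Ben in UTC: 08:00-14:15, 15:15-17:00 (subtract 6h to convert from UTC+6).
Grace in UTC: 08:15-09:45, 10:30-12:45, 13:15-16:00.
Bianca in UTC: 08:15-15:45 (subtract 7h to convert from UTC+7).
Tomás ∩ Ines: 08:45-11:30, 11:45-14:15, 16:00-17:00.
Tomás ∩ Ines ∩ Ben: 08:45-11:30, 11:45-14:15, 16:00-17:00.
Tomás ∩ Ines ∩ Ben ∩ Grace: 08:45-09:45, 10:30-11:30, 11:45-12:45, 13:15-14:15.
Tomás ∩ Ines ∩ Ben ∩ Grace ∩ Bianca: 08:45-09:45, 10:30-11:30, 11:45-12:45, 13:15-14:15.
Summing the common windows: 60 + 60 + 60 + 60 = 240 minutes.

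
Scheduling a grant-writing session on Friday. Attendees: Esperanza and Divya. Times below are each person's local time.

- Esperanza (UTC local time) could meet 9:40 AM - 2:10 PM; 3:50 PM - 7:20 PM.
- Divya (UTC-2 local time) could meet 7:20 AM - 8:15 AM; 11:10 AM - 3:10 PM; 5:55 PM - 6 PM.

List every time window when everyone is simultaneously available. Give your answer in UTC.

Esperanza in UTC: 09:40-14:10, 15:50-19:20.
Divya in UTC: 09:20-10:15, 13:10-17:10, 19:55-20:00 (add 2h to convert from UTC-2).
Esperanza ∩ Divya: 09:40-10:15, 13:10-14:10, 15:50-17:10.
Those are the intersection windows.

09:40-10:15, 13:10-14:10, 15:50-17:10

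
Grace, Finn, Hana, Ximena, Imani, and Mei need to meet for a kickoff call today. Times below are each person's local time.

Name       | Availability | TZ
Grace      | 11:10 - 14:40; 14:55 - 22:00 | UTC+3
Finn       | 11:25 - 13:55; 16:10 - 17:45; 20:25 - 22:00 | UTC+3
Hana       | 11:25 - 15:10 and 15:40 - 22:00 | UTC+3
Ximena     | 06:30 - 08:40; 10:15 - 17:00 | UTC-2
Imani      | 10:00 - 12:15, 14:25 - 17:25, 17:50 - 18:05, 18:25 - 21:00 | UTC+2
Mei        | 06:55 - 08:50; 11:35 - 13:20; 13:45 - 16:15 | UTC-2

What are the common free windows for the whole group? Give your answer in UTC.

Grace in UTC: 08:10-11:40, 11:55-19:00 (subtract 3h to convert from UTC+3).
Finn in UTC: 08:25-10:55, 13:10-14:45, 17:25-19:00 (subtract 3h to convert from UTC+3).
Hana in UTC: 08:25-12:10, 12:40-19:00 (subtract 3h to convert from UTC+3).
Ximena in UTC: 08:30-10:40, 12:15-19:00 (add 2h to convert from UTC-2).
Imani in UTC: 08:00-10:15, 12:25-15:25, 15:50-16:05, 16:25-19:00 (subtract 2h to convert from UTC+2).
Mei in UTC: 08:55-10:50, 13:35-15:20, 15:45-18:15 (add 2h to convert from UTC-2).
Grace ∩ Finn: 08:25-10:55, 13:10-14:45, 17:25-19:00.
Grace ∩ Finn ∩ Hana: 08:25-10:55, 13:10-14:45, 17:25-19:00.
Grace ∩ Finn ∩ Hana ∩ Ximena: 08:30-10:40, 13:10-14:45, 17:25-19:00.
Grace ∩ Finn ∩ Hana ∩ Ximena ∩ Imani: 08:30-10:15, 13:10-14:45, 17:25-19:00.
Grace ∩ Finn ∩ Hana ∩ Ximena ∩ Imani ∩ Mei: 08:55-10:15, 13:35-14:45, 17:25-18:15.

08:55-10:15, 13:35-14:45, 17:25-18:15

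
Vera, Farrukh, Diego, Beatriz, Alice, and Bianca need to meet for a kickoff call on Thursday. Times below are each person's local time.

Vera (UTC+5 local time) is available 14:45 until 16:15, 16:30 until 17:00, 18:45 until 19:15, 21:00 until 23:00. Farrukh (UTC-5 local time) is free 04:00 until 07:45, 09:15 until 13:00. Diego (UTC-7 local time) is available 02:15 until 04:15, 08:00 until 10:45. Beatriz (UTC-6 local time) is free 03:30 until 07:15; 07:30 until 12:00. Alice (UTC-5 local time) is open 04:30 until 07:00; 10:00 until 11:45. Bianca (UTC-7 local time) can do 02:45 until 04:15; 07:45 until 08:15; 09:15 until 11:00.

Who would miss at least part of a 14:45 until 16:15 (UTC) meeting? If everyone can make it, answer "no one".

Alice, Bianca, Diego, Vera

Vera in UTC: 09:45-11:15, 11:30-12:00, 13:45-14:15, 16:00-18:00 (subtract 5h to convert from UTC+5).
Farrukh in UTC: 09:00-12:45, 14:15-18:00 (add 5h to convert from UTC-5).
Diego in UTC: 09:15-11:15, 15:00-17:45 (add 7h to convert from UTC-7).
Beatriz in UTC: 09:30-13:15, 13:30-18:00 (add 6h to convert from UTC-6).
Alice in UTC: 09:30-12:00, 15:00-16:45 (add 5h to convert from UTC-5).
Bianca in UTC: 09:45-11:15, 14:45-15:15, 16:15-18:00 (add 7h to convert from UTC-7).
Vera: not fully free for 14:45-16:15. Farrukh: free for 14:45-16:15. Diego: not fully free for 14:45-16:15. Beatriz: free for 14:45-16:15. Alice: not fully free for 14:45-16:15. Bianca: not fully free for 14:45-16:15.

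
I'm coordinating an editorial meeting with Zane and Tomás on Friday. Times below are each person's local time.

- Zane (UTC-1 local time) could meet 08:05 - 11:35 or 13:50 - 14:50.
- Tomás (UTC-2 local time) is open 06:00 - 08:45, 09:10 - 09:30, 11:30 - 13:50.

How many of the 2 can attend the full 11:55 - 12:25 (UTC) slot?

1

Zane in UTC: 09:05-12:35, 14:50-15:50 (add 1h to convert from UTC-1).
Tomás in UTC: 08:00-10:45, 11:10-11:30, 13:30-15:50 (add 2h to convert from UTC-2).
Zane can make the full 11:55-12:25 slot — that's 1.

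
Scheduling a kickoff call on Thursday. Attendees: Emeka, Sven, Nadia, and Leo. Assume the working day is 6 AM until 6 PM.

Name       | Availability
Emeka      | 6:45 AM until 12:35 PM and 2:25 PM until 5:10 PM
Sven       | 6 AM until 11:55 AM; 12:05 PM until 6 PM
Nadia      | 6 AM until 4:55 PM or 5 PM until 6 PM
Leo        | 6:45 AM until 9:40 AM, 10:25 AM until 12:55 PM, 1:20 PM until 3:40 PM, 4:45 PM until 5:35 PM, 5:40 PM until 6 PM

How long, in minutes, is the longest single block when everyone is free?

175

Emeka ∩ Sven: 06:45-11:55, 12:05-12:35, 14:25-17:10.
Emeka ∩ Sven ∩ Nadia: 06:45-11:55, 12:05-12:35, 14:25-16:55, 17:00-17:10.
Emeka ∩ Sven ∩ Nadia ∩ Leo: 06:45-09:40, 10:25-11:55, 12:05-12:35, 14:25-15:40, 16:45-16:55, 17:00-17:10.
The longest is 06:45-09:40 at 175 minutes.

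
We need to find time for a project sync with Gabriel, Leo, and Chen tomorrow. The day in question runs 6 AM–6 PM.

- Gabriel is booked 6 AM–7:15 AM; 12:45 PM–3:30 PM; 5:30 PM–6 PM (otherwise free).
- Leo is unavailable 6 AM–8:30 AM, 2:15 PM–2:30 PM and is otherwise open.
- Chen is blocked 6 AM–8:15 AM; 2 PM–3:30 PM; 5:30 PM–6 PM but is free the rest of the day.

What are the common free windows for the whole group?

Gabriel free: 07:15-12:45, 15:30-17:30 (invert busy blocks within the working day).
Leo free: 08:30-14:15, 14:30-18:00 (invert busy blocks within the working day).
Chen free: 08:15-14:00, 15:30-17:30 (invert busy blocks within the working day).
Gabriel ∩ Leo: 08:30-12:45, 15:30-17:30.
Gabriel ∩ Leo ∩ Chen: 08:30-12:45, 15:30-17:30.
So the common availability across everyone is 08:30-12:45, 15:30-17:30.

08:30-12:45, 15:30-17:30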